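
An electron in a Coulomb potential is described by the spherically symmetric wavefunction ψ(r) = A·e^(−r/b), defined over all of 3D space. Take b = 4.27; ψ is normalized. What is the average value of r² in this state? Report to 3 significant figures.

⟨r^2⟩ ≈ 54.7

⟨r²⟩ = ∫ r^2 |ψ|² 4πr² dr over the full domain.
Recall ∫₀^∞ r^m e^(−r/β) dr = m!·β^(m+1), since the A² factors cancel between numerator and denominator, ⟨r²⟩ = 3·b^2.
Putting b = 4.27 gives 54.70.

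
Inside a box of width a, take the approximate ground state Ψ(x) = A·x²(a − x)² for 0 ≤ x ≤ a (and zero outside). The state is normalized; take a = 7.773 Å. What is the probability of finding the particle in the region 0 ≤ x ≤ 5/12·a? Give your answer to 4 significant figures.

P ≈ 0.3023

P = ∫_{0}^{5/12·a} |Ψ(x)|² dx.
With A² fixed by ∫|Ψ|² = 1, i.e. A² = (a^9/630)^(−1), substitute and integrate.
Substituting u = x/a, A² and the length scale cancel in the ratio: P = ∫_{0}^{5/12} u^4·(1 - u)^4 du / ∫_{0}^{1} u^4·(1 - u)^4 du.
Using ∫ u^4·(1 - u)^4 du = u^5·(70·u^4 - 315·u^3 + 540·u^2 - 420·u + 126)/630, the numerator is ≈ 0.000479889 and the denominator is 1/630.
The result is P = 0.30233.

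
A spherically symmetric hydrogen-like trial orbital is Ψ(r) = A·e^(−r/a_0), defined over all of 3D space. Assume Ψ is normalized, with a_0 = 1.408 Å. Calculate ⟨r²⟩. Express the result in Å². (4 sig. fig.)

⟨r^2⟩ ≈ 5.947 Å^2

⟨r²⟩ = ∫ r^2 |Ψ|² 4πr² dr over the full domain.
Since the A² factors cancel between numerator and denominator, ⟨r²⟩ = 3·a_0^2.
Putting a_0 = 1.408 gives 5.9474.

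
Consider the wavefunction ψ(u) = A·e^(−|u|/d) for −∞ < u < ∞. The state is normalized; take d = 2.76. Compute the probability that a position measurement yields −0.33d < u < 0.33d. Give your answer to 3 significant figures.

|ψ|² is the probability density, so P = ∫_{−0.33d}^{0.33d} |ψ|² du.
Since A² = 1/(d), this is the region integral divided by the full normalization integral.
Both integrals are even about u = 0, so only the u ≥ 0 halves are needed (the factors of 2 cancel). Let t = u/d; then A² and the length scale cancel, so P = ∫_{0}^{0.33} e^(-2·t) dt ÷ ∫_{0}^{∞} e^(-2·t) dt.
Using ∫ e^(-2·t) dt = -e^(-2·t)/2, the numerator is 1/2 - e^(-33/50)/2 and the denominator is 1/2.
Taking the ratio, P = 0.4831.

P ≈ 0.483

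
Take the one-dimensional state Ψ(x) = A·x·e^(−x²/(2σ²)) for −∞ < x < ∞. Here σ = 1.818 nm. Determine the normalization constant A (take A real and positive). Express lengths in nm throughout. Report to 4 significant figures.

The normalization condition is ∫|Ψ|² dx = 1 from −∞ to ∞.
Carrying out the integral gives A² · √(π)·σ^3/2.
Hence A² = 1/[√(π)·σ^3/2].
Substituting σ = 1.818 gives A² = 0.18779, so A = 0.43335.

A ≈ 0.4333 nm^(-3/2)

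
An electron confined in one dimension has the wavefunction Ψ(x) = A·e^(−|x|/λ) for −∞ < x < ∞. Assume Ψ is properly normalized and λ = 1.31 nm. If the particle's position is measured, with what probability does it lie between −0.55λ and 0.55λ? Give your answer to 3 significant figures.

P ≈ 0.667

P = ∫_{−0.55λ}^{0.55λ} |Ψ(x)|² dx.
Since A² = 1/(λ), this is the region integral divided by the full normalization integral.
By symmetry take twice the x ≥ 0 contribution in numerator and denominator; the 2's cancel. In terms of u = x/λ (A² and the length scale cancel between numerator and denominator), P = [∫_{0}^{0.55} e^(-2·u) du] / [∫_{0}^{∞} e^(-2·u) du].
An antiderivative of e^(-2·u) is -e^(-2·u)/2; evaluating from 0 to 0.55 gives 1/2 - e^(-11/10)/2, while the full integral is 1/2.
Evaluating gives P = 0.6671.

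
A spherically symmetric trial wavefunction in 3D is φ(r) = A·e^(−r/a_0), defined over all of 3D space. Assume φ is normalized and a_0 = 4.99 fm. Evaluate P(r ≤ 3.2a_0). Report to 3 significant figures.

With dV = 4πr²dr, the probability is ∫|φ|² dV over r ≤ 3.2a_0.
Normalization gives A² = 1/(π·a_0^3).
Let u = r/a_0; then A², 4π and the length scale all cancel, so P = ∫_{0}^{3.2} u^2·e^(-2·u) du ÷ ∫_{0}^{∞} u^2·e^(-2·u) du.
An antiderivative of u^2·e^(-2·u) is -(2·u^2 + 2·u + 1)·e^(-2·u)/4; evaluating from 0 to 3.2 gives 1/4 - 697·e^(-32/5)/100, while the full integral is 1/4.
The region integral divided by the full integral gives P = 0.9537.

P ≈ 0.954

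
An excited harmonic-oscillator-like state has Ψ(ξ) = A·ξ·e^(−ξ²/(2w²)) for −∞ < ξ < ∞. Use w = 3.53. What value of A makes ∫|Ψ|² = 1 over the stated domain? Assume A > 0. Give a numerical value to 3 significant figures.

Normalization requires ∫|Ψ|² dξ = 1, integrated from −∞ to ∞.
Differentiating ∫e^(−αξ²) dξ = √(π/α) under α to get the higher moments, the integral (without the A² prefactor) comes out to √(π)·w^3/2.
So A² = (√(π)·w^3/2)^(−1).
With w = 3.53: A² = 0.02565 and A = 0.1602.

A ≈ 0.160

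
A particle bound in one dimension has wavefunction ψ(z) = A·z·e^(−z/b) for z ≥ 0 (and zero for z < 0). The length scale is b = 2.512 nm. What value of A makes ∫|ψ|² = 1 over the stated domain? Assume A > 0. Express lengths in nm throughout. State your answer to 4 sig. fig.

A ≈ 0.5023 nm^(-3/2)

We need A² ∫|f|² dz = 1, taking the integral from 0 to ∞.
Using ∫₀^∞ zⁿ e^(−αz) dz = n!/αⁿ⁺¹, ∫|ψ|² dz = A²·(b^3/4).
Setting this equal to 1 gives A² = 1/(b^3/4).
With b = 2.512: A² = 0.25235 and A = 0.50234.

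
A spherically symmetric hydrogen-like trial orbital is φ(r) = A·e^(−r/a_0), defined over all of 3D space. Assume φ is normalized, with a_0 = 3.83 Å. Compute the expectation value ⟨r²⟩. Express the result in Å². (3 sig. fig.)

⟨r²⟩ = ∫ r^2 |φ|² 4πr² dr over the full domain.
Evaluating both integrals, ⟨r²⟩ = 3·a_0^2.
With a_0 = 3.83, ⟨r^2⟩ = 44.01.

⟨r^2⟩ ≈ 44.0 Å^2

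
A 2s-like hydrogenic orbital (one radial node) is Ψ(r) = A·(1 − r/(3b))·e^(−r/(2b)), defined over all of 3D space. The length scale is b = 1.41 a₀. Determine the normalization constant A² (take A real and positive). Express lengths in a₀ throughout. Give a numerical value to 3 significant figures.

A^2 ≈ 0.0426 a₀^(-3)

The normalization condition is ∫|Ψ|² 4πr² dr = 1 from 0 to ∞.
The angular integral contributes 4π, leaving ∫₀^∞ r²|Ψ|² dr.
Carrying out the integral gives A² · 8·π·b^3/3.
Plugging in b = 1.41 yields A = 0.2064.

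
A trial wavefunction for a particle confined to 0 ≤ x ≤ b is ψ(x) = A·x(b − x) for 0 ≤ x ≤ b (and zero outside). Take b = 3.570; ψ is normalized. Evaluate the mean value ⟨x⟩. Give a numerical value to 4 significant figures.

⟨x⟩ ≈ 1.785

The expectation value is the |ψ|²-weighted average of x: ∫ x|ψ|² dx.
Expanding the polynomial and integrating term by term, the ratio of the moment integral to the normalization integral gives ⟨x⟩ = b/2.
Putting b = 3.570 gives 1.7850.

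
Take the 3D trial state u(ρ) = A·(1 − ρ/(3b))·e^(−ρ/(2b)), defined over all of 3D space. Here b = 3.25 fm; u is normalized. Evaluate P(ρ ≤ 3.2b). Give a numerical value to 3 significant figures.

P ≈ 0.353

With dV = 4πρ²dρ, the probability is ∫|u|² dV over ρ ≤ 3.2b.
The full normalization integral is A²·[8·π·b^3/3] = 1, fixing A².
In terms of t = ρ/b (A², 4π and the length scale all cancel between numerator and denominator), P = [∫_{0}^{3.2} t^2·(1 - t/3)^2·e^(-t) dt] / [∫_{0}^{∞} t^2·(1 - t/3)^2·e^(-t) dt].
An antiderivative of t^2·(1 - t/3)^2·e^(-t) is (-t^4 + 2·t^3 - 3·t^2 - 6·t - 6)·e^(-t)/9; evaluating from 0 to 3.2 gives 2/3 - 6614·e^(-16/5)/625, while the full integral is 2/3.
This evaluates to P = 0.3530.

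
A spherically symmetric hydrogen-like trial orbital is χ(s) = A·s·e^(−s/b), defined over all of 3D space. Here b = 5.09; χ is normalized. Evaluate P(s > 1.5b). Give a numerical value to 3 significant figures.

P ≈ 0.815

With dV = 4πs²ds, the probability is ∫|χ|² dV over s > 1.5b.
Normalization gives A² = 1/(3·π·b^5).
Let u = s/b; then A², 4π and the length scale all cancel, so P = ∫_{1.5}^{∞} u^4·e^(-2·u) du ÷ ∫_{0}^{∞} u^4·e^(-2·u) du.
With ∫ u^4·e^(-2·u) du = -(u^4/2 + u^3 + 3·u^2/2 + 3·u/2 + 3/4)·e^(-2·u) + C, the region integral is 393·e^(-3)/32 and the full one is 3/4.
The region integral divided by the full integral gives P = 0.8153.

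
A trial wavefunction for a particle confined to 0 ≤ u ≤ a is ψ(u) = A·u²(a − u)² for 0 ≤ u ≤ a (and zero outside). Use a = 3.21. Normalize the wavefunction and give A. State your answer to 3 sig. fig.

Normalization requires ∫|ψ|² du = 1, integrated from 0 to a.
Expanding the polynomial and integrating term by term, carrying out the integral gives A² · a^9/630.
Substituting a = 3.21 gives A² = 0.01741, so A = 0.1319.

A ≈ 0.132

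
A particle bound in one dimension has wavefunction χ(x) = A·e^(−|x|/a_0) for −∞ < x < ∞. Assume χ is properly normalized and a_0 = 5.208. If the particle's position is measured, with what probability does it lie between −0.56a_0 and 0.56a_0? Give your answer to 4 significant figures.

The probability is P = ∫ |χ|² dx over [−0.56a_0, 0.56a_0].
The normalization integral ∫|χ|²dx over the whole domain equals a_0·A², and A² cancels in the ratio.
Both integrals are even about x = 0, so only the x ≥ 0 halves are needed (the factors of 2 cancel). In terms of u = x/a_0 (A² and the length scale cancel between numerator and denominator), P = [∫_{0}^{0.56} e^(-2·u) du] / [∫_{0}^{∞} e^(-2·u) du].
With ∫ e^(-2·u) du = -e^(-2·u)/2 + C, the region integral is 1/2 - e^(-28/25)/2 and the full one is 1/2.
Taking the ratio, P = 0.67372.

P ≈ 0.6737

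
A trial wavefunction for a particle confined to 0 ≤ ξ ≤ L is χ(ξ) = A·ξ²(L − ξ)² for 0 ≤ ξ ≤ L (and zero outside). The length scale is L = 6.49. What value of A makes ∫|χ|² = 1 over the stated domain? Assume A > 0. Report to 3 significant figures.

A ≈ 0.00555

The normalization condition is ∫|χ|² dξ = 1 from 0 to L.
∫|χ|² dξ = A²·(L^9/630).
Setting this equal to 1 gives A² = 1/(L^9/630).
Substituting L = 6.49 gives A² = 0.00003084, so A = 0.005554.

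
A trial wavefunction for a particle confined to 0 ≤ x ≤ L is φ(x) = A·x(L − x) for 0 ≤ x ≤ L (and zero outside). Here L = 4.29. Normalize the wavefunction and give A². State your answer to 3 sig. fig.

The normalization condition is ∫|φ|² dx = 1 from 0 to L.
Carrying out the integral gives A² · L^5/30.
Hence A² = 1/[L^5/30].
With L = 4.29: A² = 0.02065 and A = 0.1437.

A^2 ≈ 0.0206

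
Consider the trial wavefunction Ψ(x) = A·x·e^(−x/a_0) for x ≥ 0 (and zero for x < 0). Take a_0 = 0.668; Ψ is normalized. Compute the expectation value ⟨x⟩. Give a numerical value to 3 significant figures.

By definition ⟨x⟩ = ∫ x |Ψ(x)|² dx.
Since the A² factors cancel between numerator and denominator, ⟨x⟩ = 3·a_0/2.
With a_0 = 0.668, ⟨x⟩ = 1.002.

⟨x⟩ ≈ 1.00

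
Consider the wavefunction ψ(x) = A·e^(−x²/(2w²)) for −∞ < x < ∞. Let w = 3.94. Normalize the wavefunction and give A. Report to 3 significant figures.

A ≈ 0.378

We need A² ∫|f|² dx = 1, taking the integral from −∞ to ∞.
Using the Gaussian integral ∫_{−∞}^{∞} e^(−αx²) dx = √(π/α), carrying out the integral gives A² · √(π)·w.
So A² = (√(π)·w)^(−1).
Substituting w = 3.94 gives A² = 0.1432, so A = 0.3784.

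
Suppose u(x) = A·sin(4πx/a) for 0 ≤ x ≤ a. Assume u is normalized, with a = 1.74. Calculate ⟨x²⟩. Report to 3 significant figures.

⟨x²⟩ = ∫ x^2 |u|² dx over the full domain.
Using sin²θ = (1 − cos 2θ)/2, evaluating both integrals, ⟨x²⟩ = -a^2/(32·π^2) + a^2/3.
With a = 1.74, ⟨x^2⟩ = 0.9996.

⟨x^2⟩ ≈ 1.000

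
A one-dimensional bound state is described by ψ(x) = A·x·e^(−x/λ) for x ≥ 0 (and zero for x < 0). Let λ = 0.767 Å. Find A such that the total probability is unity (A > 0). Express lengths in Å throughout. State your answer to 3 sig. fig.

A ≈ 2.98 Å^(-3/2)

Normalization requires ∫|ψ|² dx = 1, integrated from 0 to ∞.
∫|ψ|² dx = A²·(λ^3/4).
Plugging in λ = 0.767 yields A = 2.977.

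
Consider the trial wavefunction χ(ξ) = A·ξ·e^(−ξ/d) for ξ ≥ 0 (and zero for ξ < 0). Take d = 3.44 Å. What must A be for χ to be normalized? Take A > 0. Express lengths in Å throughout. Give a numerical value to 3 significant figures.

A ≈ 0.313 Å^(-3/2)

We need A² ∫|f|² dξ = 1, taking the integral from 0 to ∞.
Using ∫₀^∞ ξⁿ e^(−αξ) dξ = n!/αⁿ⁺¹, with χ = A·ξ·e^(−ξ/d), the integral evaluates to A²·[d^3/4].
Hence A² = 1/[d^3/4].
Substituting d = 3.44 gives A² = 0.09826, so A = 0.3135.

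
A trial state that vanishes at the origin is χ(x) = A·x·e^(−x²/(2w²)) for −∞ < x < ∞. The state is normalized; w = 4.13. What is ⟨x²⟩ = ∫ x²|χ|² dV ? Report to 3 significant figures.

By definition ⟨x²⟩ = ∫ x^2 |χ(x)|² dx.
The ratio of the moment integral to the normalization integral gives ⟨x²⟩ = 3·w^2/2.
Putting w = 4.13 gives 25.59.

⟨x^2⟩ ≈ 25.6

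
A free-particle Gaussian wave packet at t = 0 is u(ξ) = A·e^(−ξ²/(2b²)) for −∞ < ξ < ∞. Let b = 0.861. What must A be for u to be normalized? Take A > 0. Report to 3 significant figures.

We need A² ∫|f|² dξ = 1, taking the integral from −∞ to ∞.
The integral (without the A² prefactor) comes out to √(π)·b.
With b = 0.861: A² = 0.6553 and A = 0.8095.

A ≈ 0.809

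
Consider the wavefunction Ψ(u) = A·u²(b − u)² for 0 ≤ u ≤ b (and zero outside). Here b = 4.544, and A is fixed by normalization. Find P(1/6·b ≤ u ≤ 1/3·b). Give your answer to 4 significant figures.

|Ψ|² is the probability density, so P = ∫_{1/6·b}^{1/3·b} |Ψ|² du.
With A² fixed by ∫|Ψ|² = 1, i.e. A² = (b^9/630)^(−1), substitute and integrate.
Let t = u/b; then A² and the length scale cancel, so P = ∫_{1/6}^{1/3} t^4·(1 - t)^4 dt ÷ ∫_{0}^{1} t^4·(1 - t)^4 dt.
Using ∫ t^4·(1 - t)^4 dt = t^5·(70·t^4 - 315·t^3 + 540·t^2 - 420·t + 126)/630, the numerator is ≈ 0.000215708 and the denominator is 1/630.
Evaluating gives P = 0.13590.

P ≈ 0.1359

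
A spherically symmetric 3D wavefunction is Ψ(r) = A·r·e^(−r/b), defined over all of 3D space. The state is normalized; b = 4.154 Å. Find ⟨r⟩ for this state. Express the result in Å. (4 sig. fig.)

⟨r⟩ ≈ 10.39 Å

The expectation value is the |Ψ|²-weighted average of r: ∫ r|Ψ|² 4πr² dr.
Since the A² factors cancel between numerator and denominator, ⟨r⟩ = 5·b/2.
With b = 4.154, ⟨r⟩ = 10.385.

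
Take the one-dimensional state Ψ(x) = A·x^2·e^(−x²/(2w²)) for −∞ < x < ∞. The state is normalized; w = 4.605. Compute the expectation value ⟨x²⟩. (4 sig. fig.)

By definition ⟨x²⟩ = ∫ x^2 |Ψ(x)|² dx.
Since the A² factors cancel between numerator and denominator, ⟨x²⟩ = 5·w^2/2.
With w = 4.605, ⟨x^2⟩ = 53.015.

⟨x^2⟩ ≈ 53.02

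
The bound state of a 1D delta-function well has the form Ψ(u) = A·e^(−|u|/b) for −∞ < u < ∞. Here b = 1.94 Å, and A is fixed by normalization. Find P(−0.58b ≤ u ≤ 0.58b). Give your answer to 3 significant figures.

P ≈ 0.687

|Ψ|² is the probability density, so P = ∫_{−0.58b}^{0.58b} |Ψ|² du.
With A² fixed by ∫|Ψ|² = 1, i.e. A² = (b)^(−1), substitute and integrate.
By symmetry take twice the u ≥ 0 contribution in numerator and denominator; the 2's cancel. In terms of t = u/b (A² and the length scale cancel between numerator and denominator), P = [∫_{0}^{0.58} e^(-2·t) dt] / [∫_{0}^{∞} e^(-2·t) dt].
An antiderivative of e^(-2·t) is -e^(-2·t)/2; evaluating from 0 to 0.58 gives 1/2 - e^(-29/25)/2, while the full integral is 1/2.
Taking the ratio, P = 0.6865.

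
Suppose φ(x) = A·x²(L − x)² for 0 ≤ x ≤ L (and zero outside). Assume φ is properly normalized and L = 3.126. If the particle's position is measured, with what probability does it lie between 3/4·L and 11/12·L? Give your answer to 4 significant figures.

P ≈ 0.04855

P = ∫_{3/4·L}^{11/12·L} |φ(x)|² dx.
Since A² = 1/(L^9/630), this is the region integral divided by the full normalization integral.
In terms of u = x/L (A² and the length scale cancel between numerator and denominator), P = [∫_{3/4}^{11/12} u^4·(1 - u)^4 du] / [∫_{0}^{1} u^4·(1 - u)^4 du].
With ∫ u^4·(1 - u)^4 du = u^5·(70·u^4 - 315·u^3 + 540·u^2 - 420·u + 126)/630 + C, the region integral is ≈ 0.0000770591 and the full one is 1/630.
This works out to P = 0.048547.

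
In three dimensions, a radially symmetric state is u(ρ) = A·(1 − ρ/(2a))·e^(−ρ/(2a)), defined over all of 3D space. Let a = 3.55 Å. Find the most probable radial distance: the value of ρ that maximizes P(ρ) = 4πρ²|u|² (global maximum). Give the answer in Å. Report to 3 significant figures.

ρ ≈ 18.6 Å

Differentiate P(ρ) = 4πρ²|u|² with respect to ρ and set to zero.
Solving yields ρ = a·(√(5) + 3).
With a = 3.55, the most probable radial distance is 18.59 Å.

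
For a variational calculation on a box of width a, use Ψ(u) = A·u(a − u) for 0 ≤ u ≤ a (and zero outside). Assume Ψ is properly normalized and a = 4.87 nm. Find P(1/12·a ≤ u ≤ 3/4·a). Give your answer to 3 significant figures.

P ≈ 0.891

P = ∫_{1/12·a}^{3/4·a} |Ψ(u)|² du.
Since A² = 1/(a^5/30), this is the region integral divided by the full normalization integral.
Substituting t = u/a, A² and the length scale cancel in the ratio: P = ∫_{1/12}^{3/4} t^2·(1 - t)^2 dt / ∫_{0}^{1} t^2·(1 - t)^2 dt.
Using ∫ t^2·(1 - t)^2 dt = t^3·(6·t^2 - 15·t + 10)/30, the numerator is ≈ 0.029713 and the denominator is 1/30.
Taking the ratio, P = 4621/5184.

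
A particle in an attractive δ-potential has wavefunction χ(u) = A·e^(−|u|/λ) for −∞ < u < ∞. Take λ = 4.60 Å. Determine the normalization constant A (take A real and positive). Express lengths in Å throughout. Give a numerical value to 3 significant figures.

A ≈ 0.466 Å^(-1/2)

We need A² ∫|f|² du = 1, taking the integral from −∞ to ∞.
The integral (without the A² prefactor) comes out to λ.
Setting this equal to 1 gives A² = 1/(λ).
Substituting λ = 4.60 gives A² = 0.2174, so A = 0.4663.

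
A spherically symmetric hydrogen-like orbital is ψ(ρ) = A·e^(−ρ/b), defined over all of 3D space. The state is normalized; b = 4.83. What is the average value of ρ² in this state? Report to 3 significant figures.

⟨ρ²⟩ = ∫ ρ^2 |ψ|² 4πρ² dρ over the full domain.
With ∫₀^∞ ρ^4 e^(−αρ) dρ = 4!/α^5, evaluating both integrals, ⟨ρ²⟩ = 3·b^2.
With b = 4.83, ⟨ρ^2⟩ = 69.99.

⟨ρ^2⟩ ≈ 70.0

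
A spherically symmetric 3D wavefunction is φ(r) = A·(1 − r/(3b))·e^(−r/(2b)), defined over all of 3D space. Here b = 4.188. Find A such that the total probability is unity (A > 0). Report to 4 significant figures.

We need A² ∫|f|² 4πr² dr = 1, taking the integral from 0 to ∞.
(Spherical symmetry: dV = 4πr² dr.)
Using ∫₀^∞ rⁿ e^(−αr) dr = n!/αⁿ⁺¹, with φ = A·(1 − r/(3b))·e^(−r/(2b)), the integral evaluates to A²·[8·π·b^3/3].
So A² = (8·π·b^3/3)^(−1).
Plugging in b = 4.188 yields A = 0.040312.

A ≈ 0.04031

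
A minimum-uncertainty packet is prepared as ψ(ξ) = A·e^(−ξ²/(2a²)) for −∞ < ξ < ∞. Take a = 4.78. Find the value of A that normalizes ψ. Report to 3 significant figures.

Require ∫ |ψ|² dξ = 1 over the whole domain.
Carrying out the integral gives A² · √(π)·a.
So A² = (√(π)·a)^(−1).
Substituting a = 4.78 gives A² = 0.1180, so A = 0.3436.

A ≈ 0.344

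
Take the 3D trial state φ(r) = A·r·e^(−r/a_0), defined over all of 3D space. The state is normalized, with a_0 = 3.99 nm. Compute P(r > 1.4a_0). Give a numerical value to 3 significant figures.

P ≈ 0.848

P = ∫ |φ|² 4πr² dr over r > 1.4a_0.
The full normalization integral is A²·[3·π·a_0^5] = 1, fixing A².
Substituting u = r/a_0, A², 4π and the length scale all cancel in the ratio: P = ∫_{1.4}^{∞} u^4·e^(-2·u) du / ∫_{0}^{∞} u^4·e^(-2·u) du.
An antiderivative of u^4·e^(-2·u) is -(u^4/2 + u^3 + 3·u^2/2 + 3·u/2 + 3/4)·e^(-2·u); evaluating from 1.4 to ∞ gives ≈ 0.63576, while the full integral is 3/4.
This evaluates to P = 0.8477.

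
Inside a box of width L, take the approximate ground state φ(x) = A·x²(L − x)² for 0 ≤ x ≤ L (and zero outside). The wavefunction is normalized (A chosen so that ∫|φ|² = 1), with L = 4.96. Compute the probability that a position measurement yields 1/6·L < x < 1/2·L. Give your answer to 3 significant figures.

P ≈ 0.491

|φ|² is the probability density, so P = ∫_{1/6·L}^{1/2·L} |φ|² dx.
The normalization integral ∫|φ|²dx over the whole domain equals L^9/630·A², and A² cancels in the ratio.
In terms of u = x/L (A² and the length scale cancel between numerator and denominator), P = [∫_{1/6}^{1/2} u^4·(1 - u)^4 du] / [∫_{0}^{1} u^4·(1 - u)^4 du].
Using ∫ u^4·(1 - u)^4 du = u^5·(70·u^4 - 315·u^3 + 540·u^2 - 420·u + 126)/630, the numerator is ≈ 0.00077944 and the denominator is 1/630.
Taking the ratio, P = 0.4910.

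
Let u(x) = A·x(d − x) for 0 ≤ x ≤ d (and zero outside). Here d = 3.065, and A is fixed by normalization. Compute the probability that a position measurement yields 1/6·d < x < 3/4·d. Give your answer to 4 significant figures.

|u|² is the probability density, so P = ∫_{1/6·d}^{3/4·d} |u|² dx.
With A² fixed by ∫|u|² = 1, i.e. A² = (d^5/30)^(−1), substitute and integrate.
In terms of t = x/d (A² and the length scale cancel between numerator and denominator), P = [∫_{1/6}^{3/4} t^2·(1 - t)^2 dt] / [∫_{0}^{1} t^2·(1 - t)^2 dt].
Using ∫ t^2·(1 - t)^2 dt = t^3·(6·t^2 - 15·t + 10)/30, the numerator is ≈ 0.0286997 and the denominator is 1/30.
Evaluating gives P = 0.86099.

P ≈ 0.8610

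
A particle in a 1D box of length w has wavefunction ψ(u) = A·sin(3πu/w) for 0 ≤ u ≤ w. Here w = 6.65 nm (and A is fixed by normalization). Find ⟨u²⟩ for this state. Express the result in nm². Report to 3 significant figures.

⟨u^2⟩ ≈ 14.5 nm^2

The expectation value is the |ψ|²-weighted average of u^2: ∫ u^2|ψ|² du.
Using sin²θ = (1 − cos 2θ)/2, evaluating both integrals, ⟨u²⟩ = -w^2/(18·π^2) + w^2/3.
Putting w = 6.65 gives 14.49.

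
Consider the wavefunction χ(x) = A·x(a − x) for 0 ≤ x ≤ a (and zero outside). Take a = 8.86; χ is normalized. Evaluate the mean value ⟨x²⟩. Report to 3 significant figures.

By definition ⟨x²⟩ = ∫ x^2 |χ(x)|² dx.
The ratio of the moment integral to the normalization integral gives ⟨x²⟩ = 2·a^2/7.
With a = 8.86, ⟨x^2⟩ = 22.43.

⟨x^2⟩ ≈ 22.4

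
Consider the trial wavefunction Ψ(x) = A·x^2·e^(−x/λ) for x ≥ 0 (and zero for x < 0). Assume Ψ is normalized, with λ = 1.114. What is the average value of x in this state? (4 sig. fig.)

⟨x⟩ ≈ 2.785

The expectation value is the |Ψ|²-weighted average of x: ∫ x|Ψ|² dx.
Using ∫₀^∞ xⁿ e^(−αx) dx = n!/αⁿ⁺¹, since the A² factors cancel between numerator and denominator, ⟨x⟩ = 5·λ/2.
With λ = 1.114, ⟨x⟩ = 2.7850.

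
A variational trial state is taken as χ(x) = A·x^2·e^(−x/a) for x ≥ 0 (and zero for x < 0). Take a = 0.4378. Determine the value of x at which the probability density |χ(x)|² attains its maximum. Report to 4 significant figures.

Differentiate |χ(x)|² with respect to x and set to zero.
Solving yields x = 2·a.
With a = 0.4378, the most probable position is 0.87560.

x ≈ 0.8756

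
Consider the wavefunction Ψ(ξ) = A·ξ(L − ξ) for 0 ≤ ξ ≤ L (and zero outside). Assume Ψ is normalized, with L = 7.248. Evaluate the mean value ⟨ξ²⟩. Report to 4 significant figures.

The expectation value is the |Ψ|²-weighted average of ξ^2: ∫ ξ^2|Ψ|² dξ.
Expanding the polynomial and integrating term by term, evaluating both integrals, ⟨ξ²⟩ = 2·L^2/7.
With L = 7.248, ⟨ξ^2⟩ = 15.010.

⟨ξ^2⟩ ≈ 15.01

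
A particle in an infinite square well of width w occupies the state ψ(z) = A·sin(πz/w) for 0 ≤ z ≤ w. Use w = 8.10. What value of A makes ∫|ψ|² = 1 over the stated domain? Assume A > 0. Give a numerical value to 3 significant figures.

A ≈ 0.497

Require ∫ |ψ|² dz = 1 over the whole domain.
The integral (without the A² prefactor) comes out to w/2.
Substituting w = 8.10 gives A² = 0.2469, so A = 0.4969.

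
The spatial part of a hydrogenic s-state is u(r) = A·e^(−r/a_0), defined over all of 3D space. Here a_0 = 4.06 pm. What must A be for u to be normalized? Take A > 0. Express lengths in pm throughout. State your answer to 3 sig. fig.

Normalization requires ∫|u|² 4πr² dr = 1, integrated from 0 to ∞.
(Spherical symmetry: dV = 4πr² dr.)
Recall ∫₀^∞ r^m e^(−r/β) dr = m!·β^(m+1), carrying out the integral gives A² · π·a_0^3.
With a_0 = 4.06: A² = 0.004756 and A = 0.06897.

A ≈ 0.0690 pm^(-3/2)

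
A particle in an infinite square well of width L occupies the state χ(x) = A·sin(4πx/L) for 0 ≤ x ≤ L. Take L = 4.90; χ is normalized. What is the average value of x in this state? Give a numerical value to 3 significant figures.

⟨x⟩ ≈ 2.45

⟨x⟩ = ∫ x |χ|² dx over the full domain.
Using sin²θ = (1 − cos 2θ)/2, the ratio of the moment integral to the normalization integral gives ⟨x⟩ = L/2.
With L = 4.90, ⟨x⟩ = 2.450.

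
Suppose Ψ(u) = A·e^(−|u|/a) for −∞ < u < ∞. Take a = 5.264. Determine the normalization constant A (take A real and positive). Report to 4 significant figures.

A ≈ 0.4359

Require ∫ |Ψ|² du = 1 over the whole domain.
With ∫₀^∞ u^0 e^(−αu) du = 0!/α^1, carrying out the integral gives A² · a.
So A² = (a)^(−1).
Substituting a = 5.264 gives A² = 0.18997, so A = 0.43586.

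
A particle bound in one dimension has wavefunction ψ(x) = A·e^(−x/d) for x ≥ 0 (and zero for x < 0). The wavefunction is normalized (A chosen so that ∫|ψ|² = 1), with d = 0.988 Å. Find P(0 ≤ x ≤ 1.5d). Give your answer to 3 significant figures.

The probability is P = ∫ |ψ|² dx over [0, 1.5d].
With A² fixed by ∫|ψ|² = 1, i.e. A² = (d/2)^(−1), substitute and integrate.
In terms of u = x/d (A² and the length scale cancel between numerator and denominator), P = [∫_{0}^{1.5} e^(-2·u) du] / [∫_{0}^{∞} e^(-2·u) du].
Using ∫ e^(-2·u) du = -e^(-2·u)/2, the numerator is 1/2 - e^(-3)/2 and the denominator is 1/2.
Evaluating gives P = 0.9502.

P ≈ 0.950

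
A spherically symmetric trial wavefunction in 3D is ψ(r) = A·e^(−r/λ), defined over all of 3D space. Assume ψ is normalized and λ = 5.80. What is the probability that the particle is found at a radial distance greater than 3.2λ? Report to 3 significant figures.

P ≈ 0.0463

P = ∫ |ψ|² 4πr² dr over r > 3.2λ.
The full normalization integral is A²·[π·λ^3] = 1, fixing A².
Let u = r/λ; then A², 4π and the length scale all cancel, so P = ∫_{3.2}^{∞} u^2·e^(-2·u) du ÷ ∫_{0}^{∞} u^2·e^(-2·u) du.
An antiderivative of u^2·e^(-2·u) is -(2·u^2 + 2·u + 1)·e^(-2·u)/4; evaluating from 3.2 to ∞ gives 697·e^(-32/5)/100, while the full integral is 1/4.
Taking the ratio yields P = 0.04632.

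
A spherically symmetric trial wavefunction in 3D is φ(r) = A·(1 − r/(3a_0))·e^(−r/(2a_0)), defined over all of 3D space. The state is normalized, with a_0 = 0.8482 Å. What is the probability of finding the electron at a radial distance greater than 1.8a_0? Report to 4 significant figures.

P = ∫ |φ|² 4πr² dr over r > 1.8a_0.
Normalization gives A² = 1/(8·π·a_0^3/3).
In terms of u = r/a_0 (A², 4π and the length scale all cancel between numerator and denominator), P = [∫_{1.8}^{∞} u^2·(1 - u/3)^2·e^(-u) du] / [∫_{0}^{∞} u^2·(1 - u/3)^2·e^(-u) du].
With ∫ u^2·(1 - u/3)^2·e^(-u) du = (-u^4 + 2·u^3 - 3·u^2 - 6·u - 6)·e^(-u)/9 + C, the region integral is 5282·e^(-9/5)/1875 and the full one is 2/3.
This evaluates to P = 0.69849.

P ≈ 0.6985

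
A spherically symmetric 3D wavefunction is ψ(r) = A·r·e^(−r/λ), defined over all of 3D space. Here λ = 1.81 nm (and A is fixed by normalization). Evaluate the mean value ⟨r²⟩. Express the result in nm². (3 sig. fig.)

⟨r^2⟩ ≈ 24.6 nm^2

By definition ⟨r²⟩ = ∫ r^2 |ψ(r)|² 4πr² dr.
With ∫₀^∞ r^6 e^(−αr) dr = 6!/α^7, evaluating both integrals, ⟨r²⟩ = 15·λ^2/2.
With λ = 1.81, ⟨r^2⟩ = 24.57.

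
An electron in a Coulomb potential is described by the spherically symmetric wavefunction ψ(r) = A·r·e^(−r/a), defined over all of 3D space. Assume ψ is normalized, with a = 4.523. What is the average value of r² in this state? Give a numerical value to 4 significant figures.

By definition ⟨r²⟩ = ∫ r^2 |ψ(r)|² 4πr² dr.
With ∫₀^∞ r^6 e^(−αr) dr = 6!/α^7, the ratio of the moment integral to the normalization integral gives ⟨r²⟩ = 15·a^2/2.
Putting a = 4.523 gives 153.43.

⟨r^2⟩ ≈ 153.4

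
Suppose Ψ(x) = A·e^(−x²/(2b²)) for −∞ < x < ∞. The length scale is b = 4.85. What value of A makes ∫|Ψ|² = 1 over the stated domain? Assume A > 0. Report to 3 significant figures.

Normalization requires ∫|Ψ|² dx = 1, integrated from −∞ to ∞.
Differentiating ∫e^(−αx²) dx = √(π/α) under α to get the higher moments, carrying out the integral gives A² · √(π)·b.
Hence A² = 1/[√(π)·b].
With b = 4.85: A² = 0.1163 and A = 0.3411.

A ≈ 0.341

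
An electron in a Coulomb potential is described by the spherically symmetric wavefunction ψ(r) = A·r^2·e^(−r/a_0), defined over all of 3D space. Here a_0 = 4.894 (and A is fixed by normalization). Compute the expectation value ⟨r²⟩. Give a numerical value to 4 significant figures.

⟨r^2⟩ ≈ 335.3

The expectation value is the |ψ|²-weighted average of r^2: ∫ r^2|ψ|² 4πr² dr.
Recall ∫₀^∞ r^m e^(−r/β) dr = m!·β^(m+1), the ratio of the moment integral to the normalization integral gives ⟨r²⟩ = 14·a_0^2.
With a_0 = 4.894, ⟨r^2⟩ = 335.32.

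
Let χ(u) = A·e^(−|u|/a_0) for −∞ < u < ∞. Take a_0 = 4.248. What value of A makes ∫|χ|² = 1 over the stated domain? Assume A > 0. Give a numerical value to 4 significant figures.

Normalization requires ∫|χ|² du = 1, integrated from −∞ to ∞.
With ∫₀^∞ u^0 e^(−αu) du = 0!/α^1, ∫|χ|² du = A²·(a_0).
Hence A² = 1/[a_0].
Substituting a_0 = 4.248 gives A² = 0.23540, so A = 0.48519.

A ≈ 0.4852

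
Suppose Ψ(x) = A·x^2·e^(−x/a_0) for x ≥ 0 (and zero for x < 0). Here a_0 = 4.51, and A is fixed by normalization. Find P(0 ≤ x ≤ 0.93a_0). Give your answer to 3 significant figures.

P = ∫_{0}^{0.93a_0} |Ψ(x)|² dx.
The normalization integral ∫|Ψ|²dx over the whole domain equals 3·a_0^5/4·A², and A² cancels in the ratio.
In terms of u = x/a_0 (A² and the length scale cancel between numerator and denominator), P = [∫_{0}^{0.93} u^4·e^(-2·u) du] / [∫_{0}^{∞} u^4·e^(-2·u) du].
Using ∫ u^4·e^(-2·u) du = -(u^4/2 + u^3 + 3·u^2/2 + 3·u/2 + 3/4)·e^(-2·u), the numerator is ≈ 0.030678 and the denominator is 3/4.
This works out to P = 0.04090.

P ≈ 0.0409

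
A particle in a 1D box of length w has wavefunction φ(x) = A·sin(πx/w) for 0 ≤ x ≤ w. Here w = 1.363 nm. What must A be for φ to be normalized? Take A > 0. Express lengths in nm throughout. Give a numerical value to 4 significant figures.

A ≈ 1.211 nm^(-1/2)

We need A² ∫|f|² dx = 1, taking the integral from 0 to w.
The integral (without the A² prefactor) comes out to w/2.
Setting this equal to 1 gives A² = 1/(w/2).
With w = 1.363: A² = 1.4674 and A = 1.2113.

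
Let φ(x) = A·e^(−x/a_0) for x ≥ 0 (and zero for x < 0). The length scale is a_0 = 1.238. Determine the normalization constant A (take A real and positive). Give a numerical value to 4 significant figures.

We need A² ∫|f|² dx = 1, taking the integral from 0 to ∞.
With ∫₀^∞ x^0 e^(−αx) dx = 0!/α^1, carrying out the integral gives A² · a_0/2.
With a_0 = 1.238: A² = 1.6155 and A = 1.2710.

A ≈ 1.271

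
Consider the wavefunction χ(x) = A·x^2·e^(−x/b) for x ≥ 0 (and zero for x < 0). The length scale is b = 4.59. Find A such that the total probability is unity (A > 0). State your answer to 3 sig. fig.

The normalization condition is ∫|χ|² dx = 1 from 0 to ∞.
Carrying out the integral gives A² · 3·b^5/4.
Substituting b = 4.59 gives A² = 0.0006544, so A = 0.02558.

A ≈ 0.0256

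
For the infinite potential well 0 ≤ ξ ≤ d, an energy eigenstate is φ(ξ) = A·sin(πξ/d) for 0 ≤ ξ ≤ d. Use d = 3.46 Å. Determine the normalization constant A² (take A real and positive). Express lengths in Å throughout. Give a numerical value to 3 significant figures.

Require ∫ |φ|² dξ = 1 over the whole domain.
Using sin²θ = (1 − cos 2θ)/2, with φ = A·sin(πξ/d), the integral evaluates to A²·[d/2].
Hence A² = 1/[d/2].
Plugging in d = 3.46 yields A = 0.7603.

A^2 ≈ 0.578 Å^(-1)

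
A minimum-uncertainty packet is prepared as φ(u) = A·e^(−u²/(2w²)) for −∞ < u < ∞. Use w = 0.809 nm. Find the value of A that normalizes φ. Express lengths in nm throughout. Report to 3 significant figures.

The normalization condition is ∫|φ|² du = 1 from −∞ to ∞.
With ∫_{−∞}^{∞} u^(2m) e^(−αu²) du = (2m−1)!!·√π / (2^m α^(m+1/2)), carrying out the integral gives A² · √(π)·w.
Substituting w = 0.809 gives A² = 0.6974, so A = 0.8351.

A ≈ 0.835 nm^(-1/2)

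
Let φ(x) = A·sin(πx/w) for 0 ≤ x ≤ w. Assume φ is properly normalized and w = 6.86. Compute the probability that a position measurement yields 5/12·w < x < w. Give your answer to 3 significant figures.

P ≈ 0.663

|φ|² is the probability density, so P = ∫_{5/12·w}^{w} |φ|² dx.
With A² fixed by ∫|φ|² = 1, i.e. A² = (w/2)^(−1), substitute and integrate.
Substituting u = x/w, A² and the length scale cancel in the ratio: P = ∫_{5/12}^{1} sin(π·u)^2 du / ∫_{0}^{1} sin(π·u)^2 du.
Using ∫ sin(π·u)^2 du = u/2 - sin(2·π·u)/(4·π), the numerator is 1/(8·π) + 7/24 and the denominator is 1/2.
The result is P = (3 + 7·π)/(12·π).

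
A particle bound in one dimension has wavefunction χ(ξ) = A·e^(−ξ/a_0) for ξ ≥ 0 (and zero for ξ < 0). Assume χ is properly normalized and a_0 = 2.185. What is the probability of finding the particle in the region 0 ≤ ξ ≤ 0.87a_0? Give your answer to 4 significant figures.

|χ|² is the probability density, so P = ∫_{0}^{0.87a_0} |χ|² dξ.
The normalization integral ∫|χ|²dξ over the whole domain equals a_0/2·A², and A² cancels in the ratio.
In terms of u = ξ/a_0 (A² and the length scale cancel between numerator and denominator), P = [∫_{0}^{0.87} e^(-2·u) du] / [∫_{0}^{∞} e^(-2·u) du].
Using ∫ e^(-2·u) du = -e^(-2·u)/2, the numerator is 1/2 - e^(-87/50)/2 and the denominator is 1/2.
Evaluating gives P = 0.82448.

P ≈ 0.8245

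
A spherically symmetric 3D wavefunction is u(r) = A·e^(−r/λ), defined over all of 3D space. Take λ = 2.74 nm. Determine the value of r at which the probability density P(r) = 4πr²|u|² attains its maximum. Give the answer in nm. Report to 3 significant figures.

r ≈ 2.74 nm

Set d/dr [P(r) = 4πr²|u|²] = 0 and solve for r > 0.
Solving yields r = λ.
With λ = 2.74, the most probable radial distance is 2.740 nm.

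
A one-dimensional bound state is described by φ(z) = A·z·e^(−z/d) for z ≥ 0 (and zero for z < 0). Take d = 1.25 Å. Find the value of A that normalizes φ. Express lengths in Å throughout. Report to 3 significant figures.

A ≈ 1.43 Å^(-3/2)

Require ∫ |φ|² dz = 1 over the whole domain.
Using ∫₀^∞ zⁿ e^(−αz) dz = n!/αⁿ⁺¹, carrying out the integral gives A² · d^3/4.
Hence A² = 1/[d^3/4].
Substituting d = 1.25 gives A² = 2.048, so A = 1.431.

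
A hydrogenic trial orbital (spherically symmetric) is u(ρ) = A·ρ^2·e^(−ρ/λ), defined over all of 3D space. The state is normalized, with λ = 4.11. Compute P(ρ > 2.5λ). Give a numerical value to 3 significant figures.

With dV = 4πρ²dρ, the probability is ∫|u|² dV over ρ > 2.5λ.
Normalization gives A² = 1/(45·π·λ^7/2).
In terms of t = ρ/λ (A², 4π and the length scale all cancel between numerator and denominator), P = [∫_{2.5}^{∞} t^6·e^(-2·t) dt] / [∫_{0}^{∞} t^6·e^(-2·t) dt].
With ∫ t^6·e^(-2·t) dt = -(4·t^6 + 12·t^5 + 30·t^4 + 60·t^3 + 90·t^2 + 90·t + 45)·e^(-2·t)/8 + C, the region integral is ≈ 4.2873 and the full one is 45/8.
The region integral divided by the full integral gives P = 0.7622.

P ≈ 0.762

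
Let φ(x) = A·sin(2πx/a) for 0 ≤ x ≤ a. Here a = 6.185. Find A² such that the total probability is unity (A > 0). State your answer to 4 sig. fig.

A^2 ≈ 0.3234

Require ∫ |φ|² dx = 1 over the whole domain.
Using sin²θ = (1 − cos 2θ)/2, with φ = A·sin(2πx/a), the integral evaluates to A²·[a/2].
Hence A² = 1/[a/2].
Plugging in a = 6.185 yields A = 0.56865.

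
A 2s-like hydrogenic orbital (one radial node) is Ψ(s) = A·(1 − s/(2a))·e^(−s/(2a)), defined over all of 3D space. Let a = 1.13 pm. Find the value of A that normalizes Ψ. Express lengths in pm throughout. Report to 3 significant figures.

Require ∫ |Ψ|² 4πs² ds = 1 over the whole domain.
Carrying out the integral gives A² · 8·π·a^3.
Setting this equal to 1 gives A² = 1/(8·π·a^3).
Substituting a = 1.13 gives A² = 0.02758, so A = 0.1661.

A ≈ 0.166 pm^(-3/2)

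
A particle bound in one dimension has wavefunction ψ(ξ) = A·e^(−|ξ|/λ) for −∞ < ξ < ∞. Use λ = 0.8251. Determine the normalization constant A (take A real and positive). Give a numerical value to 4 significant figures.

A ≈ 1.101

Require ∫ |ψ|² dξ = 1 over the whole domain.
With ∫₀^∞ ξ^0 e^(−αξ) dξ = 0!/α^1, ∫|ψ|² dξ = A²·(λ).
With λ = 0.8251: A² = 1.2120 and A = 1.1009.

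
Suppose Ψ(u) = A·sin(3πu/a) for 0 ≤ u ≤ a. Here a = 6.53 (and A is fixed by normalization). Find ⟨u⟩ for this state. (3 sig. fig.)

The expectation value is the |Ψ|²-weighted average of u: ∫ u|Ψ|² du.
Evaluating both integrals, ⟨u⟩ = a/2.
Putting a = 6.53 gives 3.265.

⟨u⟩ ≈ 3.27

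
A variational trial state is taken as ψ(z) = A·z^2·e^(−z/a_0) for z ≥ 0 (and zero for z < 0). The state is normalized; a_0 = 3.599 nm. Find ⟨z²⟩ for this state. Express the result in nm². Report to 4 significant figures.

⟨z^2⟩ ≈ 97.15 nm^2

By definition ⟨z²⟩ = ∫ z^2 |ψ(z)|² dz.
With ∫₀^∞ z^6 e^(−αz) dz = 6!/α^7, the ratio of the moment integral to the normalization integral gives ⟨z²⟩ = 15·a_0^2/2.
With a_0 = 3.599, ⟨z^2⟩ = 97.146.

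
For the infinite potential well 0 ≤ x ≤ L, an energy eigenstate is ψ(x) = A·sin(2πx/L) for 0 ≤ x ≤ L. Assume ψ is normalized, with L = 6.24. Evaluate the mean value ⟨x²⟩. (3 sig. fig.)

⟨x^2⟩ ≈ 12.5

⟨x²⟩ = ∫ x^2 |ψ|² dx over the full domain.
Using sin²θ = (1 − cos 2θ)/2, the ratio of the moment integral to the normalization integral gives ⟨x²⟩ = -L^2/(8·π^2) + L^2/3.
With L = 6.24, ⟨x^2⟩ = 12.49.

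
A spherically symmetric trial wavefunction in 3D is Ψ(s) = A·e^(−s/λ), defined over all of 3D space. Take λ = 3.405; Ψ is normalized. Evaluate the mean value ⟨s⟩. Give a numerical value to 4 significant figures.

By definition ⟨s⟩ = ∫ s |Ψ(s)|² 4πs² ds.
Since the A² factors cancel between numerator and denominator, ⟨s⟩ = 3·λ/2.
With λ = 3.405, ⟨s⟩ = 5.1075.

⟨s⟩ ≈ 5.108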